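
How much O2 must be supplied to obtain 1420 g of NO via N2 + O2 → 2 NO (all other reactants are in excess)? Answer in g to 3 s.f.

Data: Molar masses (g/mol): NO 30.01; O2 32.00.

n(NO) = 1420 / 30.01 = 47.32 mol
n(O2) = (1/2) × 47.32 = 23.66 mol
mass = 23.66 × 32.00 = 757.1 g

757 g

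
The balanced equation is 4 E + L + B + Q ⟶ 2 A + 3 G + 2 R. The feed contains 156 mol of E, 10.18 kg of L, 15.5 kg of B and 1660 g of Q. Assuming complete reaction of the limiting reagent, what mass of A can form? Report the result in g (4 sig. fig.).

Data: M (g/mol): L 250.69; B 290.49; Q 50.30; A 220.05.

n(E) = 156.0 mol
n(L) = 10.18×1000 / 250.69 = 40.61 mol
n(B) = 15.50×1000 / 290.49 = 53.36 mol
n(Q) = 1660 / 50.30 = 33.00 mol
n/ν for E = 156.0/4 = 39.00
n/ν for L = 40.61/1 = 40.61
n/ν for B = 53.36/1 = 53.36
n/ν for Q = 33.00/1 = 33.00
Smallest n/ν is Q → limiting reagent.
n(A) = (2/1) × 33.00 = 66.00 mol
mass = 66.00 × 220.05 = 14520 g

14520 g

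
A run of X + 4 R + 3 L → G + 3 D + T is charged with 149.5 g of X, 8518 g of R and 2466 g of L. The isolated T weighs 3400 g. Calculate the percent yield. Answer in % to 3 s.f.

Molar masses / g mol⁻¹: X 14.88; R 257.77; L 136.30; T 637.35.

88.5 %

n(X) = 149.5 / 14.88 = 10.05 mol
n(R) = 8518 / 257.77 = 33.04 mol
n(L) = 2466 / 136.30 = 18.09 mol
n/ν → X: 10.05, R: 8.260, L: 6.030; L is limiting.
theoretical n(T) = (1/3) × 18.09 = 6.030 mol → 3843 g
% yield = 3400 / 3843 × 100 = 88.47 %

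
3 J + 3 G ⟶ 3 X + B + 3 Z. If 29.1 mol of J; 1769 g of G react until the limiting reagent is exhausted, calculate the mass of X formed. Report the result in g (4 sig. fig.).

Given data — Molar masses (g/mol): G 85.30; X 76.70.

n(J) = 29.10 mol
n(G) = 1769 / 85.30 = 20.74 mol
n/ν for J = 29.10/3 = 9.700
n/ν for G = 20.74/3 = 6.913
Smallest n/ν is G → limiting reagent.
n(X) = (3/3) × 20.74 = 20.74 mol
mass = 20.74 × 76.70 = 1591 g

1591 g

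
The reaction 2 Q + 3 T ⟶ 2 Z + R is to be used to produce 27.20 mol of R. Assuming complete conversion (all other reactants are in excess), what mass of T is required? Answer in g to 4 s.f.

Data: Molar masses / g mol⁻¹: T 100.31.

n(R) = 27.20 mol
n(T) = (3/1) × 27.20 = 81.60 mol
mass = 81.60 × 100.31 = 8185 g

8185 g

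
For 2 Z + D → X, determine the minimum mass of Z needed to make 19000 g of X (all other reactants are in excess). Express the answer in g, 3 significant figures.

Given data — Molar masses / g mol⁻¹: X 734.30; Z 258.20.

n(X) = 19000 / 734.30 = 25.87 mol
n(Z) = (2/1) × 25.87 = 51.74 mol
mass = 51.74 × 258.20 = 13360 g

13400 g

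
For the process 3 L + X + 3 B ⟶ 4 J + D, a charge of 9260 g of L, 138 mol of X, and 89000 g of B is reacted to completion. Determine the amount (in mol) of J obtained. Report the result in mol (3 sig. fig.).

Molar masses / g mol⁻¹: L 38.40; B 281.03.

322 mol

n(L) = 9260 / 38.40 = 241.1 mol
n(X) = 138.0 mol
n(B) = 89000 / 281.03 = 316.7 mol
n/ν for L = 241.1/3 = 80.37
n/ν for X = 138.0/1 = 138.0
n/ν for B = 316.7/3 = 105.6
Smallest n/ν is L → limiting reagent.
n(J) = (4/3) × 241.1 = 321.5 mol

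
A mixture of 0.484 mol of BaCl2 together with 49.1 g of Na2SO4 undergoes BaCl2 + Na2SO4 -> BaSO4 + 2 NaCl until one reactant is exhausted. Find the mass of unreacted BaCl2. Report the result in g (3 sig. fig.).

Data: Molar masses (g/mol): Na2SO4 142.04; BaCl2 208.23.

28.8 g

n(BaCl2) = 0.4840 mol
n(Na2SO4) = 49.10 / 142.04 = 0.3457 mol
n/ν → BaCl2: 0.4840, Na2SO4: 0.3457; Na2SO4 is limiting.
BaCl2 consumed = (1/1) × 0.3457 = 0.3457 mol
BaCl2 remaining = 0.4840 − 0.3457 = 0.1383 mol
mass = 0.1383 × 208.23 = 28.80 g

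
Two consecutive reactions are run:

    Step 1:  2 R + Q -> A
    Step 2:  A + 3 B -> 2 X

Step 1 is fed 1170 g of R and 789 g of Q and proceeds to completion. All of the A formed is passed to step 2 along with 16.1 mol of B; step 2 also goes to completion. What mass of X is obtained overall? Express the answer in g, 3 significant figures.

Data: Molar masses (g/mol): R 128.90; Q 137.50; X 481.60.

Step 1:
n(R) = 1170 / 128.90 = 9.077 mol
n(Q) = 789.0 / 137.50 = 5.738 mol
n/ν → R: 4.539, Q: 5.738; R is limiting.
n(A) produced = (1/2) × 9.077 = 4.539 mol
Step 2:
n(A) available = 4.539 mol
n(B) = 16.10 mol
n/ν → A: 4.539, B: 5.367; A is limiting.
n(X) = (2/1) × 4.539 = 9.078 mol
mass = 9.078 × 481.60 = 4372 g

4370 g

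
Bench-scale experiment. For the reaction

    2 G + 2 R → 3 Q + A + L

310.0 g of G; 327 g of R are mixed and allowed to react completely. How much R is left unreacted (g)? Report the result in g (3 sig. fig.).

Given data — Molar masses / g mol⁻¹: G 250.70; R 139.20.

155 g

n(G) = 310.0 / 250.70 = 1.237 mol
n(R) = 327.0 / 139.20 = 2.349 mol
n/ν for G = 1.237/2 = 0.6185
n/ν for R = 2.349/2 = 1.175
Smallest n/ν is G → limiting reagent.
R consumed = (2/2) × 1.237 = 1.237 mol
R remaining = 2.349 − 1.237 = 1.112 mol
mass = 1.112 × 139.20 = 154.8 g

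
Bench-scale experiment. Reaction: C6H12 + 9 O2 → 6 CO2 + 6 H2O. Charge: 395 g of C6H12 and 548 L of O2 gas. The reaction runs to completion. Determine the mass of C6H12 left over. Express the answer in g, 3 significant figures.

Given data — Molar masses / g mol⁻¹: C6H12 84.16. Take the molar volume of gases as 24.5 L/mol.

186 g

n(C6H12) = 395.0 / 84.16 = 4.693 mol
n(O2) = 548.0 / 24.5 = 22.37 mol
n/ν → C6H12: 4.693, O2: 2.486; O2 is limiting.
C6H12 consumed = (1/9) × 22.37 = 2.486 mol
C6H12 remaining = 4.693 − 2.486 = 2.207 mol
mass = 2.207 × 84.16 = 185.7 g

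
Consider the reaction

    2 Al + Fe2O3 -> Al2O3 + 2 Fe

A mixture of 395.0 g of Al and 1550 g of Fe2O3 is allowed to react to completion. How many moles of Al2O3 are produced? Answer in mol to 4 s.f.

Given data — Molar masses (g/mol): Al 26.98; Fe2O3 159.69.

n(Al) = 395.0 / 26.98 = 14.64 mol
n(Fe2O3) = 1550 / 159.69 = 9.706 mol
n/ν for Al = 14.64/2 = 7.320
n/ν for Fe2O3 = 9.706/1 = 9.706
Smallest n/ν is Al → limiting reagent.
n(Al2O3) = (1/2) × 14.64 = 7.320 mol

7.320 mol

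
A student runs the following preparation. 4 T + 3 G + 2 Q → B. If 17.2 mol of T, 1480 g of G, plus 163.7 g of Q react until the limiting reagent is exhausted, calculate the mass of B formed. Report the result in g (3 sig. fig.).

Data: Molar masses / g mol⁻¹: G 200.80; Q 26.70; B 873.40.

2150 g

n(T) = 17.20 mol
n(G) = 1480 / 200.80 = 7.371 mol
n(Q) = 163.7 / 26.70 = 6.131 mol
n/ν for T = 17.20/4 = 4.300
n/ν for G = 7.371/3 = 2.457
n/ν for Q = 6.131/2 = 3.066
Smallest n/ν is G → limiting reagent.
n(B) = (1/3) × 7.371 = 2.457 mol
mass = 2.457 × 873.40 = 2146 g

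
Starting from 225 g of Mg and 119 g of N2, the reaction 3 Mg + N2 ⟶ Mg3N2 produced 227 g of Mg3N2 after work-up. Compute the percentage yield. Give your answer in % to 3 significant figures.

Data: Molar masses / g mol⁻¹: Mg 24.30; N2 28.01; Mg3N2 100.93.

n(Mg) = 225.0 / 24.30 = 9.259 mol
n(N2) = 119.0 / 28.01 = 4.248 mol
n/ν for Mg = 9.259/3 = 3.086
n/ν for N2 = 4.248/1 = 4.248
Smallest n/ν is Mg → limiting reagent.
theoretical n(Mg3N2) = (1/3) × 9.259 = 3.086 mol → 311.5 g
% yield = 227 / 311.5 × 100 = 72.87 %

72.9 %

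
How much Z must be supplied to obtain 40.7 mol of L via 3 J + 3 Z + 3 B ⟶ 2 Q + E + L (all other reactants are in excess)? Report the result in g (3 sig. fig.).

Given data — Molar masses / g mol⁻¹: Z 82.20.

10000 g

n(L) = 40.70 mol
n(Z) = (3/1) × 40.70 = 122.1 mol
mass = 122.1 × 82.20 = 10040 g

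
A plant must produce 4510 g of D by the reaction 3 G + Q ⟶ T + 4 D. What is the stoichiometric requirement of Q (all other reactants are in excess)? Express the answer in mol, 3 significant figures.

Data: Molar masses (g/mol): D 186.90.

6.03 mol

n(D) = 4510 / 186.90 = 24.13 mol
n(Q) = (1/4) × 24.13 = 6.033 mol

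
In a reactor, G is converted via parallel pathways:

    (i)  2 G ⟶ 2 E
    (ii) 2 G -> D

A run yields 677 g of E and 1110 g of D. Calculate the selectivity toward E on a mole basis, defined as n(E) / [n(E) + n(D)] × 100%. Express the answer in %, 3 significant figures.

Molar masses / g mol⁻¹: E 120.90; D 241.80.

n(E) = 677 / 120.90 = 5.600 mol
n(D) = 1110 / 241.80 = 4.591 mol
selectivity = 5.600/(5.600+4.591) × 100 = 54.95 %

55.0 %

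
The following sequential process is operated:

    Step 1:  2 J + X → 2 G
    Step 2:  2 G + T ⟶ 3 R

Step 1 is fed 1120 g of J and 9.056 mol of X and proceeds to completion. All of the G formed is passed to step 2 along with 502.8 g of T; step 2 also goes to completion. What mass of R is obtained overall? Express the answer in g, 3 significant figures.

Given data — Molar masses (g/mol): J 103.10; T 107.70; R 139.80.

1960 g

Step 1:
n(J) = 1120 / 103.10 = 10.86 mol
n(X) = 9.056 mol
n/ν for J = 10.86/2 = 5.430
n/ν for X = 9.056/1 = 9.056
Smallest n/ν is J → limiting reagent.
n(G) produced = (2/2) × 10.86 = 10.86 mol
Step 2:
n(G) available = 10.86 mol
n(T) = 502.8 / 107.70 = 4.669 mol
n/ν for G = 10.86/2 = 5.430
n/ν for T = 4.669/1 = 4.669
Smallest n/ν is T → limiting reagent.
n(R) = (3/1) × 4.669 = 14.01 mol
mass = 14.01 × 139.80 = 1959 g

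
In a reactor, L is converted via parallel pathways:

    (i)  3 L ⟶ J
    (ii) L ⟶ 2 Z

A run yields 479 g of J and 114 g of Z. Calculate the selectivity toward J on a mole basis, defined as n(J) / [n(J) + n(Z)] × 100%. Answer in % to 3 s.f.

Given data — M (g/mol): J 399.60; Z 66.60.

n(J) = 479 / 399.60 = 1.199 mol
n(Z) = 114 / 66.60 = 1.712 mol
selectivity = 1.199/(1.199+1.712) × 100 = 41.19 %

41.2 %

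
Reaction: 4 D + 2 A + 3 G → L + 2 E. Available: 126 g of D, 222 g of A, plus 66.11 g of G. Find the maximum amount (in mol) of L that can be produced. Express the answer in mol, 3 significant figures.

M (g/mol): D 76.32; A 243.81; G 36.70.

n(D) = 126.0 / 76.32 = 1.651 mol
n(A) = 222.0 / 243.81 = 0.9105 mol
n(G) = 66.11 / 36.70 = 1.801 mol
n/ν for D = 1.651/4 = 0.4128
n/ν for A = 0.9105/2 = 0.4553
n/ν for G = 1.801/3 = 0.6003
Smallest n/ν is D → limiting reagent.
n(L) = (1/4) × 1.651 = 0.4128 mol

0.413 mol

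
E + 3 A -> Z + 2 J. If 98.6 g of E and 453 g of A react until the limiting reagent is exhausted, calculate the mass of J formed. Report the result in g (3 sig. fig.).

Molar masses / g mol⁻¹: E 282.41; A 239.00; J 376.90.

n(E) = 98.60 / 282.41 = 0.3491 mol
n(A) = 453.0 / 239.00 = 1.895 mol
n/ν for E = 0.3491/1 = 0.3491
n/ν for A = 1.895/3 = 0.6317
Smallest n/ν is E → limiting reagent.
n(J) = (2/1) × 0.3491 = 0.6982 mol
mass = 0.6982 × 376.90 = 263.2 g

263 g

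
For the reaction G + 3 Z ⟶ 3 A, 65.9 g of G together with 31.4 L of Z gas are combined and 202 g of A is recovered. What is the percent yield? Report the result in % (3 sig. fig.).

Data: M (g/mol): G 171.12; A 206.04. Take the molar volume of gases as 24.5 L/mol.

84.9 %

n(G) = 65.90 / 171.12 = 0.3851 mol
n(Z) = 31.40 / 24.5 = 1.282 mol
n/ν for G = 0.3851/1 = 0.3851
n/ν for Z = 1.282/3 = 0.4273
Smallest n/ν is G → limiting reagent.
theoretical n(A) = (3/1) × 0.3851 = 1.155 mol → 238.0 g
% yield = 202 / 238.0 × 100 = 84.87 %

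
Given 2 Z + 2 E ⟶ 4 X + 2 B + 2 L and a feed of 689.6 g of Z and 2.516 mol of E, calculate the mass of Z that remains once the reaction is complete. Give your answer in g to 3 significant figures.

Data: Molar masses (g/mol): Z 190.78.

210 g

n(Z) = 689.6 / 190.78 = 3.615 mol
n(E) = 2.516 mol
n/ν for Z = 3.615/2 = 1.808
n/ν for E = 2.516/2 = 1.258
Smallest n/ν is E → limiting reagent.
Z consumed = (2/2) × 2.516 = 2.516 mol
Z remaining = 3.615 − 2.516 = 1.099 mol
mass = 1.099 × 190.78 = 209.7 g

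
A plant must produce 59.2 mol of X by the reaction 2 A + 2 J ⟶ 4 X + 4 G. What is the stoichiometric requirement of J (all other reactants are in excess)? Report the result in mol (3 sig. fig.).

29.6 mol

n(X) = 59.20 mol
n(J) = (2/4) × 59.20 = 29.60 mol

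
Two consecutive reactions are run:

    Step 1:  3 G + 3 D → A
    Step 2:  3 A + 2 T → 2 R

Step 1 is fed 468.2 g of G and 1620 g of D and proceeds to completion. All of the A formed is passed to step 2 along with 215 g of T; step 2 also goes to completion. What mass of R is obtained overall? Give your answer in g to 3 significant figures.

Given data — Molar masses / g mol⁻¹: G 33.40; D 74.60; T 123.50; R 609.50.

1060 g

Step 1:
n(G) = 468.2 / 33.40 = 14.02 mol
n(D) = 1620 / 74.60 = 21.72 mol
n/ν for G = 14.02/3 = 4.673
n/ν for D = 21.72/3 = 7.240
Smallest n/ν is G → limiting reagent.
n(A) produced = (1/3) × 14.02 = 4.673 mol
Step 2:
n(A) available = 4.673 mol
n(T) = 215.0 / 123.50 = 1.741 mol
n/ν for A = 4.673/3 = 1.558
n/ν for T = 1.741/2 = 0.8705
Smallest n/ν is T → limiting reagent.
n(R) = (2/2) × 1.741 = 1.741 mol
mass = 1.741 × 609.50 = 1061 g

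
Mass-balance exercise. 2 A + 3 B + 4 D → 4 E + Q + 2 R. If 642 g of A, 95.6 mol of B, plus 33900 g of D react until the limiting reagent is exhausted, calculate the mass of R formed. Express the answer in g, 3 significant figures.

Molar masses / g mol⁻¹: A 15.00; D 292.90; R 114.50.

n(A) = 642.0 / 15.00 = 42.80 mol
n(B) = 95.60 mol
n(D) = 33900 / 292.90 = 115.7 mol
n/ν for A = 42.80/2 = 21.40
n/ν for B = 95.60/3 = 31.87
n/ν for D = 115.7/4 = 28.93
Smallest n/ν is A → limiting reagent.
n(R) = (2/2) × 42.80 = 42.80 mol
mass = 42.80 × 114.50 = 4901 g

4900 g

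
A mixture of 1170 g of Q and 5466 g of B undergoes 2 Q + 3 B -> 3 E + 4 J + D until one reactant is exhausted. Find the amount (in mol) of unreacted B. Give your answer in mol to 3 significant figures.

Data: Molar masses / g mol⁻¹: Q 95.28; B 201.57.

8.70 mol

n(Q) = 1170 / 95.28 = 12.28 mol
n(B) = 5466 / 201.57 = 27.12 mol
n/ν for Q = 12.28/2 = 6.140
n/ν for B = 27.12/3 = 9.040
Smallest n/ν is Q → limiting reagent.
B consumed = (3/2) × 12.28 = 18.42 mol
B remaining = 27.12 − 18.42 = 8.700 mol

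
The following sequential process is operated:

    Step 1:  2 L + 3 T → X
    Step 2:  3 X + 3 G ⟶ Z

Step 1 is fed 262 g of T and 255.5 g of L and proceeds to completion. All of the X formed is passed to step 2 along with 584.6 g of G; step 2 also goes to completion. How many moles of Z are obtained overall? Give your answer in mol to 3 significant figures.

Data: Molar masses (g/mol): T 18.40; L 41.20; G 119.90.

Step 1:
n(T) = 262.0 / 18.40 = 14.24 mol
n(L) = 255.5 / 41.20 = 6.201 mol
n/ν for T = 14.24/3 = 4.747
n/ν for L = 6.201/2 = 3.101
Smallest n/ν is L → limiting reagent.
n(X) produced = (1/2) × 6.201 = 3.101 mol
Step 2:
n(X) available = 3.101 mol
n(G) = 584.6 / 119.90 = 4.876 mol
n/ν for X = 3.101/3 = 1.034
n/ν for G = 4.876/3 = 1.625
Smallest n/ν is X → limiting reagent.
n(Z) = (1/3) × 3.101 = 1.034 mol

1.03 mol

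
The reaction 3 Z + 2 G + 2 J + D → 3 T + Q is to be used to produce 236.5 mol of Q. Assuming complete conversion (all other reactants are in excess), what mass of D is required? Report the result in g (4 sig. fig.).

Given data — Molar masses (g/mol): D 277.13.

n(Q) = 236.5 mol
n(D) = (1/1) × 236.5 = 236.5 mol
mass = 236.5 × 277.13 = 65540 g

65540 g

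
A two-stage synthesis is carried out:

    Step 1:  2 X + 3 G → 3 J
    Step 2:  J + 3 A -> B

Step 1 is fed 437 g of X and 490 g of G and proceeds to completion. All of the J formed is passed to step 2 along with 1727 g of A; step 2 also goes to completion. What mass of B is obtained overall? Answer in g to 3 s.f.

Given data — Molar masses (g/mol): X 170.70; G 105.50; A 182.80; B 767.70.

Step 1:
n(X) = 437.0 / 170.70 = 2.560 mol
n(G) = 490.0 / 105.50 = 4.645 mol
n/ν → X: 1.280, G: 1.548; X is limiting.
n(J) produced = (3/2) × 2.560 = 3.840 mol
Step 2:
n(J) available = 3.840 mol
n(A) = 1727 / 182.80 = 9.447 mol
n/ν → J: 3.840, A: 3.149; A is limiting.
n(B) = (1/3) × 9.447 = 3.149 mol
mass = 3.149 × 767.70 = 2417 g

2420 g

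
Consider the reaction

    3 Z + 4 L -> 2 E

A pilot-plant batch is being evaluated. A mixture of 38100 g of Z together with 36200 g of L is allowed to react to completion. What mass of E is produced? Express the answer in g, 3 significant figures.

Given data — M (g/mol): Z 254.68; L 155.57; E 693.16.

69100 g

n(Z) = 38100 / 254.68 = 149.6 mol
n(L) = 36200 / 155.57 = 232.7 mol
n/ν for Z = 149.6/3 = 49.87
n/ν for L = 232.7/4 = 58.18
Smallest n/ν is Z → limiting reagent.
n(E) = (2/3) × 149.6 = 99.73 mol
mass = 99.73 × 693.16 = 69130 g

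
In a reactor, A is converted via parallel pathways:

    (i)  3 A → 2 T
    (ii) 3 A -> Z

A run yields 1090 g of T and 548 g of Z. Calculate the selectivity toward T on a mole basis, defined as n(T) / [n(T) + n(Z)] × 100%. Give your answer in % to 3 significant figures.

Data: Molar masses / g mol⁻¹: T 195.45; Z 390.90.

79.9 %

n(T) = 1090 / 195.45 = 5.577 mol
n(Z) = 548 / 390.90 = 1.402 mol
selectivity = 5.577/(5.577+1.402) × 100 = 79.91 %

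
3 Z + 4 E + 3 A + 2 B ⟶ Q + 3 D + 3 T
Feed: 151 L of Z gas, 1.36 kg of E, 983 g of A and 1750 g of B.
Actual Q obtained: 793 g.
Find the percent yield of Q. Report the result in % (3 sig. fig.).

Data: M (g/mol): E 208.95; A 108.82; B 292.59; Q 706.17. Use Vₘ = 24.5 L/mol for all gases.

69.0 %

n(Z) = 151.0 / 24.5 = 6.163 mol
n(E) = 1.360×1000 / 208.95 = 6.509 mol
n(A) = 983.0 / 108.82 = 9.033 mol
n(B) = 1750 / 292.59 = 5.981 mol
n/ν → Z: 2.054, E: 1.627, A: 3.011, B: 2.991; E is limiting.
theoretical n(Q) = (1/4) × 6.509 = 1.627 mol → 1149 g
% yield = 793 / 1149 × 100 = 69.02 %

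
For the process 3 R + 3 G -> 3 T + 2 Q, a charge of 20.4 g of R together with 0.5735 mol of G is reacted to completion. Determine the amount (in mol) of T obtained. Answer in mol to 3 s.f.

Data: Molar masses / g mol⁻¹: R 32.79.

n(R) = 20.40 / 32.79 = 0.6221 mol
n(G) = 0.5735 mol
n/ν for R = 0.6221/3 = 0.2074
n/ν for G = 0.5735/3 = 0.1912
Smallest n/ν is G → limiting reagent.
n(T) = (3/3) × 0.5735 = 0.5735 mol

0.574 mol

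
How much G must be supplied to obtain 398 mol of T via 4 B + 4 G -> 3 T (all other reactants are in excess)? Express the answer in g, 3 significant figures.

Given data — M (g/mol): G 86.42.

n(T) = 398.0 mol
n(G) = (4/3) × 398.0 = 530.7 mol
mass = 530.7 × 86.42 = 45860 g

45900 g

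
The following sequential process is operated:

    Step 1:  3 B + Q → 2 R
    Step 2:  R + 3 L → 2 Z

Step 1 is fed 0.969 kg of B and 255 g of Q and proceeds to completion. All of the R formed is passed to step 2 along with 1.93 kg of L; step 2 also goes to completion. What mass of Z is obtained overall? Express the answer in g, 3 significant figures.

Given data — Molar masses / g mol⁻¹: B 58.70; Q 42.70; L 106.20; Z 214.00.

Step 1:
n(B) = 0.9690×1000 / 58.70 = 16.51 mol
n(Q) = 255.0 / 42.70 = 5.972 mol
n/ν for B = 16.51/3 = 5.503
n/ν for Q = 5.972/1 = 5.972
Smallest n/ν is B → limiting reagent.
n(R) produced = (2/3) × 16.51 = 11.01 mol
Step 2:
n(R) available = 11.01 mol
n(L) = 1.930×1000 / 106.20 = 18.17 mol
n/ν for R = 11.01/1 = 11.01
n/ν for L = 18.17/3 = 6.057
Smallest n/ν is L → limiting reagent.
n(Z) = (2/3) × 18.17 = 12.11 mol
mass = 12.11 × 214.00 = 2592 g

2590 g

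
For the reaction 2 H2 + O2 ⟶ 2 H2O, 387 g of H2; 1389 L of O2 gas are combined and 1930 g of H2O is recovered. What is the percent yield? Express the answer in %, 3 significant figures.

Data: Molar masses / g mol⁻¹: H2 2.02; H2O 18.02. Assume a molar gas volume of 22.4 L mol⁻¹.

86.4 %

n(H2) = 387.0 / 2.02 = 191.6 mol
n(O2) = 1389 / 22.4 = 62.01 mol
n/ν for H2 = 191.6/2 = 95.80
n/ν for O2 = 62.01/1 = 62.01
Smallest n/ν is O2 → limiting reagent.
theoretical n(H2O) = (2/1) × 62.01 = 124.0 mol → 2234 g
% yield = 1930 / 2234 × 100 = 86.39 %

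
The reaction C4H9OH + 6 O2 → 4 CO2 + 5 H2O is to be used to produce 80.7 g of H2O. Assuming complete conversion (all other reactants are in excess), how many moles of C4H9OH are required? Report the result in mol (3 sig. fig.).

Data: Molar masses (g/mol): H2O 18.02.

n(H2O) = 80.7 / 18.02 = 4.478 mol
n(C4H9OH) = (1/5) × 4.478 = 0.8956 mol

0.896 mol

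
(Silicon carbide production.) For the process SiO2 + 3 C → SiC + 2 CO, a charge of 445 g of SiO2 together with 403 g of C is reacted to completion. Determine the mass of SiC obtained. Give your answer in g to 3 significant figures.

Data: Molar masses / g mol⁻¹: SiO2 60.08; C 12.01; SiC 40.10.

n(SiO2) = 445.0 / 60.08 = 7.407 mol
n(C) = 403.0 / 12.01 = 33.56 mol
n/ν → SiO2: 7.407, C: 11.19; SiO2 is limiting.
n(SiC) = (1/1) × 7.407 = 7.407 mol
mass = 7.407 × 40.10 = 297.0 g

297 g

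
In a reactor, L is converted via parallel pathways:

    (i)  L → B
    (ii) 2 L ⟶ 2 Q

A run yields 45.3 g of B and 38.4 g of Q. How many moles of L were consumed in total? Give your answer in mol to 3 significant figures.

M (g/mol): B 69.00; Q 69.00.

n(B) = 45.3 / 69.00 = 0.6565 mol
n(Q) = 38.4 / 69.00 = 0.5565 mol
n(L) via (i) = (1/1)×0.6565 = 0.6565 mol
n(L) via (ii) = (2/2)×0.5565 = 0.5565 mol
total n(L) = 0.6565 + 0.5565 = 1.213 mol

1.21 mol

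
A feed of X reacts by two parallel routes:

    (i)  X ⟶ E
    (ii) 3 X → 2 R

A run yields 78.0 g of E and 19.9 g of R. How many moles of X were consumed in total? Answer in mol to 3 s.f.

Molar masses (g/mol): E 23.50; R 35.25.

4.17 mol

n(E) = 78.0 / 23.50 = 3.319 mol
n(R) = 19.9 / 35.25 = 0.5645 mol
n(X) via (i) = (1/1)×3.319 = 3.319 mol
n(X) via (ii) = (3/2)×0.5645 = 0.8468 mol
total n(X) = 3.319 + 0.8468 = 4.166 mol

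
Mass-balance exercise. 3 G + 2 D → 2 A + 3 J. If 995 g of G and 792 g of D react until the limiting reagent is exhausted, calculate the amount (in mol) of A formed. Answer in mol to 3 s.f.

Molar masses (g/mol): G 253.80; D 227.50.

2.61 mol

n(G) = 995.0 / 253.80 = 3.920 mol
n(D) = 792.0 / 227.50 = 3.481 mol
n/ν for G = 3.920/3 = 1.307
n/ν for D = 3.481/2 = 1.741
Smallest n/ν is G → limiting reagent.
n(A) = (2/3) × 3.920 = 2.613 mol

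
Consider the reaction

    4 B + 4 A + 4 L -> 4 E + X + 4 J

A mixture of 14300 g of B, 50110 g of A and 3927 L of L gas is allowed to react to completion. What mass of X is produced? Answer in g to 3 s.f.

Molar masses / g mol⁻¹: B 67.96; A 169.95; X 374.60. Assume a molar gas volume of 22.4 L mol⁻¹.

n(B) = 14300 / 67.96 = 210.4 mol
n(A) = 50110 / 169.95 = 294.9 mol
n(L) = 3927 / 22.4 = 175.3 mol
n/ν for B = 210.4/4 = 52.60
n/ν for A = 294.9/4 = 73.73
n/ν for L = 175.3/4 = 43.83
Smallest n/ν is L → limiting reagent.
n(X) = (1/4) × 175.3 = 43.83 mol
mass = 43.83 × 374.60 = 16420 g

16400 g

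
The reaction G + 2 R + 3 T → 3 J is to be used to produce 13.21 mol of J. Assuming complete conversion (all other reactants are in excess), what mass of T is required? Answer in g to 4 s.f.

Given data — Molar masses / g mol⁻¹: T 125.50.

1658 g

n(J) = 13.21 mol
n(T) = (3/3) × 13.21 = 13.21 mol
mass = 13.21 × 125.50 = 1658 g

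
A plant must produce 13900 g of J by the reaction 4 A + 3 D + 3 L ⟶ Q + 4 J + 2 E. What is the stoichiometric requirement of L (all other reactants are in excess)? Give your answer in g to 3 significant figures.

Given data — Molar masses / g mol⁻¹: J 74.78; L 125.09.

n(J) = 13900 / 74.78 = 185.9 mol
n(L) = (3/4) × 185.9 = 139.4 mol
mass = 139.4 × 125.09 = 17440 g

17400 g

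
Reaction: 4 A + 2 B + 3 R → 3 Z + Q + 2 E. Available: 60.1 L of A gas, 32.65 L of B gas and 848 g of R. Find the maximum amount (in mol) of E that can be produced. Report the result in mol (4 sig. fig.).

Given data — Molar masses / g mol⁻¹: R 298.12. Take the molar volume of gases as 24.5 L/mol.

n(A) = 60.10 / 24.5 = 2.453 mol
n(B) = 32.65 / 24.5 = 1.333 mol
n(R) = 848.0 / 298.12 = 2.844 mol
n/ν → A: 0.6133, B: 0.6665, R: 0.9480; A is limiting.
n(E) = (2/4) × 2.453 = 1.227 mol

1.227 mol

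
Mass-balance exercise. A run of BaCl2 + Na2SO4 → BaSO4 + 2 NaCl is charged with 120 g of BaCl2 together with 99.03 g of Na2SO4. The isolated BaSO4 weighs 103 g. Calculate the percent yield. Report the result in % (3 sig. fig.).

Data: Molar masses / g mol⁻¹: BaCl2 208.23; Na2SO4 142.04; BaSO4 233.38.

76.6 %

n(BaCl2) = 120.0 / 208.23 = 0.5763 mol
n(Na2SO4) = 99.03 / 142.04 = 0.6972 mol
n/ν for BaCl2 = 0.5763/1 = 0.5763
n/ν for Na2SO4 = 0.6972/1 = 0.6972
Smallest n/ν is BaCl2 → limiting reagent.
theoretical n(BaSO4) = (1/1) × 0.5763 = 0.5763 mol → 134.5 g
% yield = 103 / 134.5 × 100 = 76.58 %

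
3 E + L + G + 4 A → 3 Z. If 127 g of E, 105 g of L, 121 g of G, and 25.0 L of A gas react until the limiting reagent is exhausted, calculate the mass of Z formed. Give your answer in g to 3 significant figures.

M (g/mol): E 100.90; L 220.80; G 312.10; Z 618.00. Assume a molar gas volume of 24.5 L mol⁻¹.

473 g

n(E) = 127.0 / 100.90 = 1.259 mol
n(L) = 105.0 / 220.80 = 0.4755 mol
n(G) = 121.0 / 312.10 = 0.3877 mol
n(A) = 25.00 / 24.5 = 1.020 mol
n/ν for E = 1.259/3 = 0.4197
n/ν for L = 0.4755/1 = 0.4755
n/ν for G = 0.3877/1 = 0.3877
n/ν for A = 1.020/4 = 0.2550
Smallest n/ν is A → limiting reagent.
n(Z) = (3/4) × 1.020 = 0.7650 mol
mass = 0.7650 × 618.00 = 472.8 g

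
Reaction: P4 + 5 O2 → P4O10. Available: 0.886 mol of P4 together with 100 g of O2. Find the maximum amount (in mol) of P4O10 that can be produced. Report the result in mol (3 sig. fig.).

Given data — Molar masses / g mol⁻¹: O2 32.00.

n(P4) = 0.8860 mol
n(O2) = 100.0 / 32.00 = 3.125 mol
n/ν for P4 = 0.8860/1 = 0.8860
n/ν for O2 = 3.125/5 = 0.6250
Smallest n/ν is O2 → limiting reagent.
n(P4O10) = (1/5) × 3.125 = 0.6250 mol

0.625 mol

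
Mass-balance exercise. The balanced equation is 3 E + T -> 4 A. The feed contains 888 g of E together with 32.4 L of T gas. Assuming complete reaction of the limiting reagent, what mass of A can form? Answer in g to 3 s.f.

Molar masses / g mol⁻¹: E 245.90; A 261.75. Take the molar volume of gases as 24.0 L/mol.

n(E) = 888.0 / 245.90 = 3.611 mol
n(T) = 32.40 / 24.0 = 1.350 mol
n/ν for E = 3.611/3 = 1.204
n/ν for T = 1.350/1 = 1.350
Smallest n/ν is E → limiting reagent.
n(A) = (4/3) × 3.611 = 4.815 mol
mass = 4.815 × 261.75 = 1260 g

1260 g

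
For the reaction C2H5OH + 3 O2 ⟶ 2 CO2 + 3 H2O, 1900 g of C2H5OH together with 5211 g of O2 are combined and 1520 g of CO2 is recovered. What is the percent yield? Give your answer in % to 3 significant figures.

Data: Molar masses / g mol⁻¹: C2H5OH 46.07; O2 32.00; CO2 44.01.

n(C2H5OH) = 1900 / 46.07 = 41.24 mol
n(O2) = 5211 / 32.00 = 162.8 mol
n/ν for C2H5OH = 41.24/1 = 41.24
n/ν for O2 = 162.8/3 = 54.27
Smallest n/ν is C2H5OH → limiting reagent.
theoretical n(CO2) = (2/1) × 41.24 = 82.48 mol → 3630 g
% yield = 1520 / 3630 × 100 = 41.87 %

41.9 %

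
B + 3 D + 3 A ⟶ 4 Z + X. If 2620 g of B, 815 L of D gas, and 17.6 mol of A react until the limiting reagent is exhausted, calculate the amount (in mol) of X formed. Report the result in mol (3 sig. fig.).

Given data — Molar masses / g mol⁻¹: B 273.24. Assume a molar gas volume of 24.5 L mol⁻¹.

n(B) = 2620 / 273.24 = 9.589 mol
n(D) = 815.0 / 24.5 = 33.27 mol
n(A) = 17.60 mol
n/ν → B: 9.589, D: 11.09, A: 5.867; A is limiting.
n(X) = (1/3) × 17.60 = 5.867 mol

5.87 mol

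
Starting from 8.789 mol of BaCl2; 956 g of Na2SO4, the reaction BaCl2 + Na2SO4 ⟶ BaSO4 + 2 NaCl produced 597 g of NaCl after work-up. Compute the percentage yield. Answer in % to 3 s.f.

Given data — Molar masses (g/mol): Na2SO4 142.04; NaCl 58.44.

n(BaCl2) = 8.789 mol
n(Na2SO4) = 956.0 / 142.04 = 6.730 mol
n/ν for BaCl2 = 8.789/1 = 8.789
n/ν for Na2SO4 = 6.730/1 = 6.730
Smallest n/ν is Na2SO4 → limiting reagent.
theoretical n(NaCl) = (2/1) × 6.730 = 13.46 mol → 786.6 g
% yield = 597 / 786.6 × 100 = 75.90 %

75.9 %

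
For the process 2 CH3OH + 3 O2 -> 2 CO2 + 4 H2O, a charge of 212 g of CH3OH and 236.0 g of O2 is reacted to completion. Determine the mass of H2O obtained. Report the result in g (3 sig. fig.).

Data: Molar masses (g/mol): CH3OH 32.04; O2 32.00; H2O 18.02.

n(CH3OH) = 212.0 / 32.04 = 6.617 mol
n(O2) = 236.0 / 32.00 = 7.375 mol
n/ν for CH3OH = 6.617/2 = 3.309
n/ν for O2 = 7.375/3 = 2.458
Smallest n/ν is O2 → limiting reagent.
n(H2O) = (4/3) × 7.375 = 9.833 mol
mass = 9.833 × 18.02 = 177.2 g

177 g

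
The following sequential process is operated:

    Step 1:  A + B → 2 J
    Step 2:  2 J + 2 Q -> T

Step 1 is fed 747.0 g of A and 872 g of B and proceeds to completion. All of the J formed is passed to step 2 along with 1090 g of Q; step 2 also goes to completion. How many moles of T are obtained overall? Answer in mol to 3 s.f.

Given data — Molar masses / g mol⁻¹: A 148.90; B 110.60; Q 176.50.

3.09 mol

Step 1:
n(A) = 747.0 / 148.90 = 5.017 mol
n(B) = 872.0 / 110.60 = 7.884 mol
n/ν → A: 5.017, B: 7.884; A is limiting.
n(J) produced = (2/1) × 5.017 = 10.03 mol
Step 2:
n(J) available = 10.03 mol
n(Q) = 1090 / 176.50 = 6.176 mol
n/ν → J: 5.015, Q: 3.088; Q is limiting.
n(T) = (1/2) × 6.176 = 3.088 mol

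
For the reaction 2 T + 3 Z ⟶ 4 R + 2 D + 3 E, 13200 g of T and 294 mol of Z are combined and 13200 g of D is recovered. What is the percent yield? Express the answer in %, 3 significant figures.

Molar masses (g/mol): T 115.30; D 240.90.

47.9 %

n(T) = 13200 / 115.30 = 114.5 mol
n(Z) = 294.0 mol
n/ν → T: 57.25, Z: 98.00; T is limiting.
theoretical n(D) = (2/2) × 114.5 = 114.5 mol → 27580 g
% yield = 13200 / 27580 × 100 = 47.86 %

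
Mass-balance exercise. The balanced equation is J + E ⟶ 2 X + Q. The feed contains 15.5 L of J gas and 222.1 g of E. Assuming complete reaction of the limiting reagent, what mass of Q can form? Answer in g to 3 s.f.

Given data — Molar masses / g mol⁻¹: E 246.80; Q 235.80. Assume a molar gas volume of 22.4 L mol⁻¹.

163 g

n(J) = 15.50 / 22.4 = 0.6920 mol
n(E) = 222.1 / 246.80 = 0.8999 mol
n/ν for J = 0.6920/1 = 0.6920
n/ν for E = 0.8999/1 = 0.8999
Smallest n/ν is J → limiting reagent.
n(Q) = (1/1) × 0.6920 = 0.6920 mol
mass = 0.6920 × 235.80 = 163.2 g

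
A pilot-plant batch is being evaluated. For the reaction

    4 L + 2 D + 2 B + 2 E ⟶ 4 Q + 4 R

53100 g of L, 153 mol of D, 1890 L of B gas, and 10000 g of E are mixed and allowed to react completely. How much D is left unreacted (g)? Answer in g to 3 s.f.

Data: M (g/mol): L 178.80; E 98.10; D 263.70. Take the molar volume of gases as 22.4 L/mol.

18100 g

n(L) = 53100 / 178.80 = 297.0 mol
n(D) = 153.0 mol
n(B) = 1890 / 22.4 = 84.38 mol
n(E) = 10000 / 98.10 = 101.9 mol
n/ν for L = 297.0/4 = 74.25
n/ν for D = 153.0/2 = 76.50
n/ν for B = 84.38/2 = 42.19
n/ν for E = 101.9/2 = 50.95
Smallest n/ν is B → limiting reagent.
D consumed = (2/2) × 84.38 = 84.38 mol
D remaining = 153.0 − 84.38 = 68.62 mol
mass = 68.62 × 263.70 = 18100 g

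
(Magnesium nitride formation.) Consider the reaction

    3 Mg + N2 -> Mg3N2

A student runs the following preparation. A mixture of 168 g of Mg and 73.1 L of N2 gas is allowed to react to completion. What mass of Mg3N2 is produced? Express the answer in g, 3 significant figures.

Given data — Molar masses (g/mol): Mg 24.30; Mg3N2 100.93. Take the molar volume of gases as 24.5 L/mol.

n(Mg) = 168.0 / 24.30 = 6.914 mol
n(N2) = 73.10 / 24.5 = 2.984 mol
n/ν for Mg = 6.914/3 = 2.305
n/ν for N2 = 2.984/1 = 2.984
Smallest n/ν is Mg → limiting reagent.
n(Mg3N2) = (1/3) × 6.914 = 2.305 mol
mass = 2.305 × 100.93 = 232.6 g

233 g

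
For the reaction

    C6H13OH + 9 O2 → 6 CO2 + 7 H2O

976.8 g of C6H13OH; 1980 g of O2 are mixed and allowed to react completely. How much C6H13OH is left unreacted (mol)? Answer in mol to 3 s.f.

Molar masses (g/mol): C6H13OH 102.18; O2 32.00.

n(C6H13OH) = 976.8 / 102.18 = 9.560 mol
n(O2) = 1980 / 32.00 = 61.88 mol
n/ν for C6H13OH = 9.560/1 = 9.560
n/ν for O2 = 61.88/9 = 6.876
Smallest n/ν is O2 → limiting reagent.
C6H13OH consumed = (1/9) × 61.88 = 6.876 mol
C6H13OH remaining = 9.560 − 6.876 = 2.684 mol

2.68 mol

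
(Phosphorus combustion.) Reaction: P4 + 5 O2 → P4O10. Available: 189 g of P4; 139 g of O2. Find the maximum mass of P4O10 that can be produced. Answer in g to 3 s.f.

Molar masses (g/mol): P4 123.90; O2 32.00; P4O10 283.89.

247 g

n(P4) = 189.0 / 123.90 = 1.525 mol
n(O2) = 139.0 / 32.00 = 4.344 mol
n/ν for P4 = 1.525/1 = 1.525
n/ν for O2 = 4.344/5 = 0.8688
Smallest n/ν is O2 → limiting reagent.
n(P4O10) = (1/5) × 4.344 = 0.8688 mol
mass = 0.8688 × 283.89 = 246.6 g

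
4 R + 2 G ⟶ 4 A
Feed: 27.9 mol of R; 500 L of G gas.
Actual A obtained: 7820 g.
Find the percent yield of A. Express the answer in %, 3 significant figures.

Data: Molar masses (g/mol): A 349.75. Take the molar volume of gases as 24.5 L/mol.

80.1 %

n(R) = 27.90 mol
n(G) = 500.0 / 24.5 = 20.41 mol
n/ν for R = 27.90/4 = 6.975
n/ν for G = 20.41/2 = 10.21
Smallest n/ν is R → limiting reagent.
theoretical n(A) = (4/4) × 27.90 = 27.90 mol → 9758 g
% yield = 7820 / 9758 × 100 = 80.14 %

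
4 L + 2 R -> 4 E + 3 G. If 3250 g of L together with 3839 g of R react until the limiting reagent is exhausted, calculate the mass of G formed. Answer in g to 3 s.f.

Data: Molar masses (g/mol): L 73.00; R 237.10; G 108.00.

n(L) = 3250 / 73.00 = 44.52 mol
n(R) = 3839 / 237.10 = 16.19 mol
n/ν for L = 44.52/4 = 11.13
n/ν for R = 16.19/2 = 8.095
Smallest n/ν is R → limiting reagent.
n(G) = (3/2) × 16.19 = 24.29 mol
mass = 24.29 × 108.00 = 2623 g

2620 g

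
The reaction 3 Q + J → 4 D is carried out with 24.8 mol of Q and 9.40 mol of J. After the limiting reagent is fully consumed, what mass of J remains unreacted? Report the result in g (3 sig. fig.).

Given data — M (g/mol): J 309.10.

n(Q) = 24.80 mol
n(J) = 9.400 mol
n/ν for Q = 24.80/3 = 8.267
n/ν for J = 9.400/1 = 9.400
Smallest n/ν is Q → limiting reagent.
J consumed = (1/3) × 24.80 = 8.267 mol
J remaining = 9.400 − 8.267 = 1.133 mol
mass = 1.133 × 309.10 = 350.2 g

350 g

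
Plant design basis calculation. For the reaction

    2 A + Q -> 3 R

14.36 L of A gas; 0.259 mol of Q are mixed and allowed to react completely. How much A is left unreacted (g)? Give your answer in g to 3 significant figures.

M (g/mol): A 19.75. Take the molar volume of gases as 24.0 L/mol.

n(A) = 14.36 / 24.0 = 0.5983 mol
n(Q) = 0.2590 mol
n/ν → A: 0.2992, Q: 0.2590; Q is limiting.
A consumed = (2/1) × 0.2590 = 0.5180 mol
A remaining = 0.5983 − 0.5180 = 0.08030 mol
mass = 0.08030 × 19.75 = 1.586 g

1.59 g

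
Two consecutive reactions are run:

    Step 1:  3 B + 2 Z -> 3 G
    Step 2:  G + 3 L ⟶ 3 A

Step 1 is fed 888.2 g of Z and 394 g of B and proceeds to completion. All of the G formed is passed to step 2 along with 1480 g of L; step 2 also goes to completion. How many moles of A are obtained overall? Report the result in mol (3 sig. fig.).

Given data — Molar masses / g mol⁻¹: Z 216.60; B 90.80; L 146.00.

Step 1:
n(Z) = 888.2 / 216.60 = 4.101 mol
n(B) = 394.0 / 90.80 = 4.339 mol
n/ν for Z = 4.101/2 = 2.051
n/ν for B = 4.339/3 = 1.446
Smallest n/ν is B → limiting reagent.
n(G) produced = (3/3) × 4.339 = 4.339 mol
Step 2:
n(G) available = 4.339 mol
n(L) = 1480 / 146.00 = 10.14 mol
n/ν for G = 4.339/1 = 4.339
n/ν for L = 10.14/3 = 3.380
Smallest n/ν is L → limiting reagent.
n(A) = (3/3) × 10.14 = 10.14 mol

10.1 mol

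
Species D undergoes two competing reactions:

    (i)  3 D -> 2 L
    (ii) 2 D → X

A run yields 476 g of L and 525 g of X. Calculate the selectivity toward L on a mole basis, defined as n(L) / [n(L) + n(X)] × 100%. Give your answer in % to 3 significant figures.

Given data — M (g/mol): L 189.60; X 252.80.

54.7 %

n(L) = 476 / 189.60 = 2.511 mol
n(X) = 525 / 252.80 = 2.077 mol
selectivity = 2.511/(2.511+2.077) × 100 = 54.73 %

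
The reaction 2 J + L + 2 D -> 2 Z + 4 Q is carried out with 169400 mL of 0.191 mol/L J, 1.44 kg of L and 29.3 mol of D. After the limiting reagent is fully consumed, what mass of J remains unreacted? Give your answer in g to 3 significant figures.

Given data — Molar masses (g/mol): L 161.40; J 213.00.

3090 g

n(J) = 0.191 × 169400/1000 = 32.36 mol
n(L) = 1.440×1000 / 161.40 = 8.922 mol
n(D) = 29.30 mol
n/ν for J = 32.36/2 = 16.18
n/ν for L = 8.922/1 = 8.922
n/ν for D = 29.30/2 = 14.65
Smallest n/ν is L → limiting reagent.
J consumed = (2/1) × 8.922 = 17.84 mol
J remaining = 32.36 − 17.84 = 14.52 mol
mass = 14.52 × 213.00 = 3093 g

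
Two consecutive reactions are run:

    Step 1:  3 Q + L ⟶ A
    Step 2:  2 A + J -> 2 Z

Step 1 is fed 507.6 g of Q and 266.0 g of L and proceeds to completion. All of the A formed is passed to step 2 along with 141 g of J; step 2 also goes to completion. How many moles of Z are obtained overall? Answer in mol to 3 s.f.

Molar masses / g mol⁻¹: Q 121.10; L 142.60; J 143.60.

1.40 mol

Step 1:
n(Q) = 507.6 / 121.10 = 4.192 mol
n(L) = 266.0 / 142.60 = 1.865 mol
n/ν for Q = 4.192/3 = 1.397
n/ν for L = 1.865/1 = 1.865
Smallest n/ν is Q → limiting reagent.
n(A) produced = (1/3) × 4.192 = 1.397 mol
Step 2:
n(A) available = 1.397 mol
n(J) = 141.0 / 143.60 = 0.9819 mol
n/ν for A = 1.397/2 = 0.6985
n/ν for J = 0.9819/1 = 0.9819
Smallest n/ν is A → limiting reagent.
n(Z) = (2/2) × 1.397 = 1.397 mol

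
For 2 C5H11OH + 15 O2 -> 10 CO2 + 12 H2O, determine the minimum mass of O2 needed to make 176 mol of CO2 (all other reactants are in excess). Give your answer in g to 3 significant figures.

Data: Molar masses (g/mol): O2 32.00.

n(CO2) = 176.0 mol
n(O2) = (15/10) × 176.0 = 264.0 mol
mass = 264.0 × 32.00 = 8448 g

8450 g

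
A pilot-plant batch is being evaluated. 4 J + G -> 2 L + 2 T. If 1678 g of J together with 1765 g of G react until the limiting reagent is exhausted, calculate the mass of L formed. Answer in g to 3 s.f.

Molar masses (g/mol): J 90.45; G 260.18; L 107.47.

997 g

n(J) = 1678 / 90.45 = 18.55 mol
n(G) = 1765 / 260.18 = 6.784 mol
n/ν for J = 18.55/4 = 4.638
n/ν for G = 6.784/1 = 6.784
Smallest n/ν is J → limiting reagent.
n(L) = (2/4) × 18.55 = 9.275 mol
mass = 9.275 × 107.47 = 996.8 g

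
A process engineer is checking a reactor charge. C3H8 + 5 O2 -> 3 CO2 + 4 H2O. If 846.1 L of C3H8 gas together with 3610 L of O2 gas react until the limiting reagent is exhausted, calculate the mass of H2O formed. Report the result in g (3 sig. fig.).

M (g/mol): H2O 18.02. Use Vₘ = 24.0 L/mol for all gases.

2170 g

n(C3H8) = 846.1 / 24.0 = 35.25 mol
n(O2) = 3610 / 24.0 = 150.4 mol
n/ν for C3H8 = 35.25/1 = 35.25
n/ν for O2 = 150.4/5 = 30.08
Smallest n/ν is O2 → limiting reagent.
n(H2O) = (4/5) × 150.4 = 120.3 mol
mass = 120.3 × 18.02 = 2168 g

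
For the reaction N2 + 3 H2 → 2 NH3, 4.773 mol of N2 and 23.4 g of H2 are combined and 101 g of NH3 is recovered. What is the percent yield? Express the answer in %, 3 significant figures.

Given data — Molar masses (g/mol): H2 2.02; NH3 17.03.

n(N2) = 4.773 mol
n(H2) = 23.40 / 2.02 = 11.58 mol
n/ν for N2 = 4.773/1 = 4.773
n/ν for H2 = 11.58/3 = 3.860
Smallest n/ν is H2 → limiting reagent.
theoretical n(NH3) = (2/3) × 11.58 = 7.720 mol → 131.5 g
% yield = 101 / 131.5 × 100 = 76.81 %

76.8 %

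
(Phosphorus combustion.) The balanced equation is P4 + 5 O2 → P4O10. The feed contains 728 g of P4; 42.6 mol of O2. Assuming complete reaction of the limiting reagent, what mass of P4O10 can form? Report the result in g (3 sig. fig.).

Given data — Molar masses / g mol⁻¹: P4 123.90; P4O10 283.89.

n(P4) = 728.0 / 123.90 = 5.876 mol
n(O2) = 42.60 mol
n/ν for P4 = 5.876/1 = 5.876
n/ν for O2 = 42.60/5 = 8.520
Smallest n/ν is P4 → limiting reagent.
n(P4O10) = (1/1) × 5.876 = 5.876 mol
mass = 5.876 × 283.89 = 1668 g

1670 g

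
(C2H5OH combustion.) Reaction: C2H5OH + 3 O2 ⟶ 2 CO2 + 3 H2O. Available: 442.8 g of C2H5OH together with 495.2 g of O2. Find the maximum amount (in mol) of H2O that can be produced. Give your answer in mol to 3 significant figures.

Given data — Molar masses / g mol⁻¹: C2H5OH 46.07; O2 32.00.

n(C2H5OH) = 442.8 / 46.07 = 9.611 mol
n(O2) = 495.2 / 32.00 = 15.48 mol
n/ν → C2H5OH: 9.611, O2: 5.160; O2 is limiting.
n(H2O) = (3/3) × 15.48 = 15.48 mol

15.5 mol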